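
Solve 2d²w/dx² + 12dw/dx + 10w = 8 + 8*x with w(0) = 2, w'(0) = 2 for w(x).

Divide through by 2: w'' + 6w' + 5w = 4 + 4*x.
Characteristic equation r² + 6r + 5 = 0 factors as (r + 1)(r + 5) = 0, so r = -1, -5.
Hence w_h = C1*exp(-x) + C2*exp(-5*x).
For the particular solution try w_p = A0 + A1*x. Substituting and matching coefficients of each power of x gives A0 = -4/25, A1 = 4/5, so w_p = -4/25 + 4*x/5.
General solution: w = -4/25 + 4*x/5 + C1*exp(-x) + C2*exp(-5*x).
Apply the initial conditions: w(0) = -4/25 + C1 + C2 = 2 and w'(0) = 4/5 - C1 - 5*C2 = 2. Solving gives C1 = 3, C2 = -21/25.

w = -4/25 + 3*exp(-x) - 21*exp(-5*x)/25 + 4*x/5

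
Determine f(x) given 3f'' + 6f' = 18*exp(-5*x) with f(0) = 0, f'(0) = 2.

Divide through by 3: f'' + 2f' = 6*exp(-5*x).
Characteristic equation r² + 2r = 0 factors as (r + 2)r = 0, so r = -2, 0.
Hence f_h = C1*exp(-2*x) + C2.
Try f_p = A*exp(-5*x). Substituting into the equation and dividing by exp(-5*x) gives A = 2/5, so f_p = 2*exp(-5*x)/5.
General solution: f = C2 + 2*exp(-5*x)/5 + C1*exp(-2*x).
Apply the initial conditions: f(0) = 2/5 + C1 + C2 = 0 and f'(0) = -2 - 2*C1 = 2. Solving gives C1 = -2, C2 = 8/5.

f = 8/5 - 2*exp(-2*x) + 2*exp(-5*x)/5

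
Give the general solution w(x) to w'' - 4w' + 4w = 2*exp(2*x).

w = C1*exp(2*x) + x**2*exp(2*x) + C2*x*exp(2*x)

Characteristic equation r² - 4r + 4 = 0 has discriminant (-4)² - 4·(4) = 0, so r = 2 is a repeated root.
Hence w_h = (C1 + C2*x)*exp(2*x).
Since exp(2*x) solves the homogeneous equation (r = 2 is a root of multiplicity 2), multiply the trial by x^2. Try w_p = A*x^2*exp(2*x). Substituting into the equation and dividing by exp(2*x) gives A = 1, so w_p = x^2*exp(2*x).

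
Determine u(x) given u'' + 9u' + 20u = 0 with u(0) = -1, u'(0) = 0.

u = -5*exp(-4*x) + 4*exp(-5*x)

Characteristic equation r² + 9r + 20 = 0 factors as (r + 4)(r + 5) = 0, so r = -4, -5.
Hence u_h = C1*exp(-4*x) + C2*exp(-5*x).
Apply the initial conditions: u(0) = C1 + C2 = -1 and u'(0) = -5*C2 - 4*C1 = 0. Solving gives C1 = -5, C2 = 4.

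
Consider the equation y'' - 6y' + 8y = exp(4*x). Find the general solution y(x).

y = C1*exp(2*x) + C2*exp(4*x) + x*exp(4*x)/2

Characteristic equation r² - 6r + 8 = 0 factors as (r - 2)(r - 4) = 0, so r = 2, 4.
Hence y_h = C1*exp(2*x) + C2*exp(4*x).
Since exp(4*x) solves the homogeneous equation (r = 4 is a root of multiplicity 1), multiply the trial by x. Try y_p = A*x*exp(4*x). Substituting into the equation and dividing by exp(4*x) gives A = 1/2, so y_p = x*exp(4*x)/2.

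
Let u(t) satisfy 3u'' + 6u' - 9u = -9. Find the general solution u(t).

Divide through by 3: u'' + 2u' - 3u = -3.
Characteristic equation r² + 2r - 3 = 0 factors as (r + 3)(r - 1) = 0, so r = -3, 1.
Hence u_h = C1*exp(-3*t) + C2*exp(t).
For the particular solution try u_p = A0. Substituting and matching coefficients of each power of t gives A0 = 1, so u_p = 1.

u = 1 + C1*exp(-3*t) + C2*exp(t)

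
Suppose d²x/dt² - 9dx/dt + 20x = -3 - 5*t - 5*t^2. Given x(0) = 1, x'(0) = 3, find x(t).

x = -271/800 - 47*exp(5*t)/25 - 19*t/40 - t**2/4 + 103*exp(4*t)/32

Characteristic equation r² - 9r + 20 = 0 factors as (r - 4)(r - 5) = 0, so r = 4, 5.
Hence x_h = C1*exp(4*t) + C2*exp(5*t).
For the particular solution try x_p = A0 + A1*t + A2*t^2. Substituting and matching coefficients of each power of t gives A0 = -271/800, A1 = -19/40, A2 = -1/4, so x_p = -271/800 - 19*t/40 - t^2/4.
General solution: x = -271/800 - 19*t/40 - t^2/4 + C1*exp(4*t) + C2*exp(5*t).
Apply the initial conditions: x(0) = -271/800 + C1 + C2 = 1 and x'(0) = -19/40 + 4*C1 + 5*C2 = 3. Solving gives C1 = 103/32, C2 = -47/25.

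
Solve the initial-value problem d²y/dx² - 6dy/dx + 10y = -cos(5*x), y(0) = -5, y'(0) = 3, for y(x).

Characteristic equation r² - 6r + 10 = 0 has discriminant (-6)² - 4·(10) = -4 < 0, so r = 3 ± i.
Hence y_h = C1*cos(x)*exp(3*x) + C2*exp(3*x)*sin(x).
Try y_p = A*cos(5*x) + B*sin(5*x). Substituting and equating the coefficients of cos(5x) and sin(5x) gives A = 1/75, B = 2/75, so y_p = cos(5*x)/75 + 2*sin(5*x)/75.
General solution: y = cos(5*x)/75 + 2*sin(5*x)/75 + C1*cos(x)*exp(3*x) + C2*exp(3*x)*sin(x).
Apply the initial conditions: y(0) = 1/75 + C1 = -5 and y'(0) = 2/15 + C2 + 3*C1 = 3. Solving gives C1 = -376/75, C2 = 1343/75.

y = cos(5*x)/75 + 2*sin(5*x)/75 - 376*cos(x)*exp(3*x)/75 + 1343*exp(3*x)*sin(x)/75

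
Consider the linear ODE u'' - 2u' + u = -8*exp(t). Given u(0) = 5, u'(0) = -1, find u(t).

Characteristic equation r² - 2r + 1 = 0 has discriminant (-2)² - 4·(1) = 0, so r = 1 is a repeated root.
Hence u_h = (C1 + C2*t)*exp(t).
Since exp(t) solves the homogeneous equation (r = 1 is a root of multiplicity 2), multiply the trial by t^2. Try u_p = A*t^2*exp(t). Substituting into the equation and dividing by exp(t) gives A = -4, so u_p = -4*t^2*exp(t).
General solution: u = C1*exp(t) - 4*t^2*exp(t) + C2*t*exp(t).
Apply the initial conditions: u(0) = C1 = 5 and u'(0) = C1 + C2 = -1. Solving gives C1 = 5, C2 = -6.

u = 5*exp(t) - 6*t*exp(t) - 4*t**2*exp(t)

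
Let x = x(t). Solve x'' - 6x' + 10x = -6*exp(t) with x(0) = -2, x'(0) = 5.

x = -6*exp(t)/5 - 4*cos(t)*exp(3*t)/5 + 43*exp(3*t)*sin(t)/5

Characteristic equation r² - 6r + 10 = 0 has discriminant (-6)² - 4·(10) = -4 < 0, so r = 3 ± i.
Hence x_h = C1*cos(t)*exp(3*t) + C2*exp(3*t)*sin(t).
Try x_p = A*exp(t). Substituting into the equation and dividing by exp(t) gives A = -6/5, so x_p = -6*exp(t)/5.
General solution: x = -6*exp(t)/5 + C1*cos(t)*exp(3*t) + C2*exp(3*t)*sin(t).
Apply the initial conditions: x(0) = -6/5 + C1 = -2 and x'(0) = -6/5 + C2 + 3*C1 = 5. Solving gives C1 = -4/5, C2 = 43/5.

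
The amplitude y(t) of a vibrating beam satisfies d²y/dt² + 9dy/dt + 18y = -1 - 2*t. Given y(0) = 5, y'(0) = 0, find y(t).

Characteristic equation r² + 9r + 18 = 0 factors as (r + 6)(r + 3) = 0, so r = -6, -3.
Hence y_h = C1*exp(-6*t) + C2*exp(-3*t).
For the particular solution try y_p = A0 + A1*t. Substituting and matching coefficients of each power of t gives A0 = 0, A1 = -1/9, so y_p = -t/9.
General solution: y = -t/9 + C1*exp(-6*t) + C2*exp(-3*t).
Apply the initial conditions: y(0) = C1 + C2 = 5 and y'(0) = -1/9 - 6*C1 - 3*C2 = 0. Solving gives C1 = -136/27, C2 = 271/27.

y = -136*exp(-6*t)/27 - t/9 + 271*exp(-3*t)/27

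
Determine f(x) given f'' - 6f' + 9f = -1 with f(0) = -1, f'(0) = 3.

Characteristic equation r² - 6r + 9 = 0 has discriminant (-6)² - 4·(9) = 0, so r = 3 is a repeated root.
Hence f_h = (C1 + C2*x)*exp(3*x).
For the particular solution try f_p = A0. Substituting and matching coefficients of each power of x gives A0 = -1/9, so f_p = -1/9.
General solution: f = -1/9 + C1*exp(3*x) + C2*x*exp(3*x).
Apply the initial conditions: f(0) = -1/9 + C1 = -1 and f'(0) = C2 + 3*C1 = 3. Solving gives C1 = -8/9, C2 = 17/3.

f = -1/9 - 8*exp(3*x)/9 + 17*x*exp(3*x)/3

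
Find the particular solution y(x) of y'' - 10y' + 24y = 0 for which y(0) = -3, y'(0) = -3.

Characteristic equation r² - 10r + 24 = 0 factors as (r - 6)(r - 4) = 0, so r = 6, 4.
Hence y_h = C1*exp(6*x) + C2*exp(4*x).
Apply the initial conditions: y(0) = C1 + C2 = -3 and y'(0) = 4*C2 + 6*C1 = -3. Solving gives C1 = 9/2, C2 = -15/2.

y = -15*exp(4*x)/2 + 9*exp(6*x)/2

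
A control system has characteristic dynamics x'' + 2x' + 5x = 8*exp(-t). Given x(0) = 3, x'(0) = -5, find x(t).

x = 2*exp(-t) + cos(2*t)*exp(-t) - exp(-t)*sin(2*t)

Characteristic equation r² + 2r + 5 = 0 has discriminant (2)² - 4·(5) = -16 < 0, so r = -1 ± 2i.
Hence x_h = C1*cos(2*t)*exp(-t) + C2*exp(-t)*sin(2*t).
Try x_p = A*exp(-t). Substituting into the equation and dividing by exp(-t) gives A = 2, so x_p = 2*exp(-t).
General solution: x = 2*exp(-t) + C1*cos(2*t)*exp(-t) + C2*exp(-t)*sin(2*t).
Apply the initial conditions: x(0) = 2 + C1 = 3 and x'(0) = -2 - C1 + 2*C2 = -5. Solving gives C1 = 1, C2 = -1.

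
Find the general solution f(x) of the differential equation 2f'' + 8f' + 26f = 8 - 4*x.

f = 60/169 - 2*x/13 + C1*cos(3*x)*exp(-2*x) + C2*exp(-2*x)*sin(3*x)

Divide through by 2: f'' + 4f' + 13f = 4 - 2*x.
Characteristic equation r² + 4r + 13 = 0 has discriminant (4)² - 4·(13) = -36 < 0, so r = -2 ± 3i.
Hence f_h = C1*cos(3*x)*exp(-2*x) + C2*exp(-2*x)*sin(3*x).
For the particular solution try f_p = A0 + A1*x. Substituting and matching coefficients of each power of x gives A0 = 60/169, A1 = -2/13, so f_p = 60/169 - 2*x/13.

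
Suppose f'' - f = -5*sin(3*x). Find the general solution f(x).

f = sin(3*x)/2 + C1*exp(-x) + C2*exp(x)

Characteristic equation r² - 1 = 0 factors as (r + 1)(r - 1) = 0, so r = -1, 1.
Hence f_h = C1*exp(-x) + C2*exp(x).
Try f_p = A*cos(3*x) + B*sin(3*x). Substituting and equating the coefficients of cos(3x) and sin(3x) gives A = 0, B = 1/2, so f_p = sin(3*x)/2.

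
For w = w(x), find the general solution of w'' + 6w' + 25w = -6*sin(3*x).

w = -24*sin(3*x)/145 + 27*cos(3*x)/145 + C1*cos(4*x)*exp(-3*x) + C2*exp(-3*x)*sin(4*x)

Characteristic equation r² + 6r + 25 = 0 has discriminant (6)² - 4·(25) = -64 < 0, so r = -3 ± 4i.
Hence w_h = C1*cos(4*x)*exp(-3*x) + C2*exp(-3*x)*sin(4*x).
Try w_p = A*cos(3*x) + B*sin(3*x). Substituting and equating the coefficients of cos(3x) and sin(3x) gives A = 27/145, B = -24/145, so w_p = -24*sin(3*x)/145 + 27*cos(3*x)/145.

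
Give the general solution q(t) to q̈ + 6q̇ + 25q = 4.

Characteristic equation r² + 6r + 25 = 0 has discriminant (6)² - 4·(25) = -64 < 0, so r = -3 ± 4i.
Hence q_h = C1*cos(4*t)*exp(-3*t) + C2*exp(-3*t)*sin(4*t).
For the particular solution try q_p = A0. Substituting and matching coefficients of each power of t gives A0 = 4/25, so q_p = 4/25.

q = 4/25 + C1*cos(4*t)*exp(-3*t) + C2*exp(-3*t)*sin(4*t)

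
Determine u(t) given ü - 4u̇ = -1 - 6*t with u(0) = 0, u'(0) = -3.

Characteristic equation r² - 4r = 0 factors as (r - 4)r = 0, so r = 4, 0.
Hence u_h = C1*exp(4*t) + C2.
Since 0 is a characteristic root (multiplicity 1), multiply the polynomial trial by t: try u_p = t*(A0 + A1*t). Substituting and matching coefficients of each power of t gives A0 = 5/8, A1 = 3/4, so u_p = 3*t^2/4 + 5*t/8.
General solution: u = C2 + 3*t^2/4 + 5*t/8 + C1*exp(4*t).
Apply the initial conditions: u(0) = C1 + C2 = 0 and u'(0) = 5/8 + 4*C1 = -3. Solving gives C1 = -29/32, C2 = 29/32.

u = 29/32 - 29*exp(4*t)/32 + 3*t**2/4 + 5*t/8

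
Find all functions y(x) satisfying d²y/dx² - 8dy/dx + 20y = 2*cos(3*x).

y = -48*sin(3*x)/697 + 22*cos(3*x)/697 + C1*cos(2*x)*exp(4*x) + C2*exp(4*x)*sin(2*x)

Characteristic equation r² - 8r + 20 = 0 has discriminant (-8)² - 4·(20) = -16 < 0, so r = 4 ± 2i.
Hence y_h = C1*cos(2*x)*exp(4*x) + C2*exp(4*x)*sin(2*x).
Try y_p = A*cos(3*x) + B*sin(3*x). Substituting and equating the coefficients of cos(3x) and sin(3x) gives A = 22/697, B = -48/697, so y_p = -48*sin(3*x)/697 + 22*cos(3*x)/697.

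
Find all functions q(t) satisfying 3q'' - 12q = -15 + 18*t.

q = 5/4 - 3*t/2 + C1*exp(-2*t) + C2*exp(2*t)

Divide through by 3: q'' - 4q = -5 + 6*t.
Characteristic equation r² - 4 = 0 factors as (r + 2)(r - 2) = 0, so r = -2, 2.
Hence q_h = C1*exp(-2*t) + C2*exp(2*t).
For the particular solution try q_p = A0 + A1*t. Substituting and matching coefficients of each power of t gives A0 = 5/4, A1 = -3/2, so q_p = 5/4 - 3*t/2.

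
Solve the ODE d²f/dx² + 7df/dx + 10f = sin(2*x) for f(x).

f = -7*cos(2*x)/116 + 3*sin(2*x)/116 + C1*exp(-5*x) + C2*exp(-2*x)

Characteristic equation r² + 7r + 10 = 0 factors as (r + 5)(r + 2) = 0, so r = -5, -2.
Hence f_h = C1*exp(-5*x) + C2*exp(-2*x).
Try f_p = A*cos(2*x) + B*sin(2*x). Substituting and equating the coefficients of cos(2x) and sin(2x) gives A = -7/116, B = 3/116, so f_p = -7*cos(2*x)/116 + 3*sin(2*x)/116.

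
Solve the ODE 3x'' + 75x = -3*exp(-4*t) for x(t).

x = -exp(-4*t)/41 + C1*cos(5*t) + C2*sin(5*t)

Divide through by 3: x'' + 25x = -exp(-4*t).
Characteristic equation r² + 25 = 0 has discriminant (0)² - 4·(25) = -100 < 0, so r = ± 5i.
Hence x_h = C1*cos(5*t) + C2*sin(5*t).
Try x_p = A*exp(-4*t). Substituting into the equation and dividing by exp(-4*t) gives A = -1/41, so x_p = -exp(-4*t)/41.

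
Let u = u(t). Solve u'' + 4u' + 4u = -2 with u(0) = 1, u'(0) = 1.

Characteristic equation r² + 4r + 4 = 0 has discriminant (4)² - 4·(4) = 0, so r = -2 is a repeated root.
Hence u_h = (C1 + C2*t)*exp(-2*t).
For the particular solution try u_p = A0. Substituting and matching coefficients of each power of t gives A0 = -1/2, so u_p = -1/2.
General solution: u = -1/2 + C1*exp(-2*t) + C2*t*exp(-2*t).
Apply the initial conditions: u(0) = -1/2 + C1 = 1 and u'(0) = C2 - 2*C1 = 1. Solving gives C1 = 3/2, C2 = 4.

u = -1/2 + 3*exp(-2*t)/2 + 4*t*exp(-2*t)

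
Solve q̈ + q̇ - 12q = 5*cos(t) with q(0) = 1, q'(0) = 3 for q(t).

Characteristic equation r² + r - 12 = 0 factors as (r + 4)(r - 3) = 0, so r = -4, 3.
Hence q_h = C1*exp(-4*t) + C2*exp(3*t).
Try q_p = A*cos(t) + B*sin(t). Substituting and equating the coefficients of cos(t) and sin(t) gives A = -13/34, B = 1/34, so q_p = -13*cos(t)/34 + sin(t)/34.
General solution: q = -13*cos(t)/34 + sin(t)/34 + C1*exp(-4*t) + C2*exp(3*t).
Apply the initial conditions: q(0) = -13/34 + C1 + C2 = 1 and q'(0) = 1/34 - 4*C1 + 3*C2 = 3. Solving gives C1 = 20/119, C2 = 17/14.

q = -13*cos(t)/34 + sin(t)/34 + 17*exp(3*t)/14 + 20*exp(-4*t)/119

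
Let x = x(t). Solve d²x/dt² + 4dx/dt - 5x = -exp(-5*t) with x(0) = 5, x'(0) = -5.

Characteristic equation r² + 4r - 5 = 0 factors as (r + 5)(r - 1) = 0, so r = -5, 1.
Hence x_h = C1*exp(-5*t) + C2*exp(t).
Since exp(-5*t) solves the homogeneous equation (r = -5 is a root of multiplicity 1), multiply the trial by t. Try x_p = A*t*exp(-5*t). Substituting into the equation and dividing by exp(-5*t) gives A = 1/6, so x_p = t*exp(-5*t)/6.
General solution: x = C1*exp(-5*t) + C2*exp(t) + t*exp(-5*t)/6.
Apply the initial conditions: x(0) = C1 + C2 = 5 and x'(0) = 1/6 + C2 - 5*C1 = -5. Solving gives C1 = 61/36, C2 = 119/36.

x = 61*exp(-5*t)/36 + 119*exp(t)/36 + t*exp(-5*t)/6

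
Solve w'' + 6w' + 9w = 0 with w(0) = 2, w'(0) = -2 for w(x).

Characteristic equation r² + 6r + 9 = 0 has discriminant (6)² - 4·(9) = 0, so r = -3 is a repeated root.
Hence w_h = (C1 + C2*x)*exp(-3*x).
Apply the initial conditions: w(0) = C1 = 2 and w'(0) = C2 - 3*C1 = -2. Solving gives C1 = 2, C2 = 4.

w = 2*exp(-3*x) + 4*x*exp(-3*x)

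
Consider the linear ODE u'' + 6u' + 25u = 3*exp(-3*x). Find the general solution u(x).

u = 3*exp(-3*x)/16 + C1*cos(4*x)*exp(-3*x) + C2*exp(-3*x)*sin(4*x)

Characteristic equation r² + 6r + 25 = 0 has discriminant (6)² - 4·(25) = -64 < 0, so r = -3 ± 4i.
Hence u_h = C1*cos(4*x)*exp(-3*x) + C2*exp(-3*x)*sin(4*x).
Try u_p = A*exp(-3*x). Substituting into the equation and dividing by exp(-3*x) gives A = 3/16, so u_p = 3*exp(-3*x)/16.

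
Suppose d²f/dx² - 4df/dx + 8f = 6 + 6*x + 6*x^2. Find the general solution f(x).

f = 21/16 + 3*x/2 + 3*x**2/4 + C1*cos(2*x)*exp(2*x) + C2*exp(2*x)*sin(2*x)

Characteristic equation r² - 4r + 8 = 0 has discriminant (-4)² - 4·(8) = -16 < 0, so r = 2 ± 2i.
Hence f_h = C1*cos(2*x)*exp(2*x) + C2*exp(2*x)*sin(2*x).
For the particular solution try f_p = A0 + A1*x + A2*x^2. Substituting and matching coefficients of each power of x gives A0 = 21/16, A1 = 3/2, A2 = 3/4, so f_p = 21/16 + 3*x/2 + 3*x^2/4.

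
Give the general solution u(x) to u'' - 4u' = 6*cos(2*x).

Characteristic equation r² - 4r = 0 factors as (r - 4)r = 0, so r = 4, 0.
Hence u_h = C1*exp(4*x) + C2.
Try u_p = A*cos(2*x) + B*sin(2*x). Substituting and equating the coefficients of cos(2x) and sin(2x) gives A = -3/10, B = -3/5, so u_p = -3*sin(2*x)/5 - 3*cos(2*x)/10.

u = C2 - 3*sin(2*x)/5 - 3*cos(2*x)/10 + C1*exp(4*x)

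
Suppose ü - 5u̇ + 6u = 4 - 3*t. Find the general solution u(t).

u = 1/4 - t/2 + C1*exp(3*t) + C2*exp(2*t)

Characteristic equation r² - 5r + 6 = 0 factors as (r - 3)(r - 2) = 0, so r = 3, 2.
Hence u_h = C1*exp(3*t) + C2*exp(2*t).
For the particular solution try u_p = A0 + A1*t. Substituting and matching coefficients of each power of t gives A0 = 1/4, A1 = -1/2, so u_p = 1/4 - t/2.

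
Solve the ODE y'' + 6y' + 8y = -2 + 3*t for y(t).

y = -17/32 + 3*t/8 + C1*exp(-4*t) + C2*exp(-2*t)

Characteristic equation r² + 6r + 8 = 0 factors as (r + 4)(r + 2) = 0, so r = -4, -2.
Hence y_h = C1*exp(-4*t) + C2*exp(-2*t).
For the particular solution try y_p = A0 + A1*t. Substituting and matching coefficients of each power of t gives A0 = -17/32, A1 = 3/8, so y_p = -17/32 + 3*t/8.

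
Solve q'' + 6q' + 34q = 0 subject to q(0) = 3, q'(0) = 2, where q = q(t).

Characteristic equation r² + 6r + 34 = 0 has discriminant (6)² - 4·(34) = -100 < 0, so r = -3 ± 5i.
Hence q_h = C1*cos(5*t)*exp(-3*t) + C2*exp(-3*t)*sin(5*t).
Apply the initial conditions: q(0) = C1 = 3 and q'(0) = -3*C1 + 5*C2 = 2. Solving gives C1 = 3, C2 = 11/5.

q = 3*cos(5*t)*exp(-3*t) + 11*exp(-3*t)*sin(5*t)/5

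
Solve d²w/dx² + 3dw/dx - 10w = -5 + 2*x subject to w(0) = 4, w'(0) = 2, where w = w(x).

Characteristic equation r² + 3r - 10 = 0 factors as (r + 5)(r - 2) = 0, so r = -5, 2.
Hence w_h = C1*exp(-5*x) + C2*exp(2*x).
For the particular solution try w_p = A0 + A1*x. Substituting and matching coefficients of each power of x gives A0 = 11/25, A1 = -1/5, so w_p = 11/25 - x/5.
General solution: w = 11/25 - x/5 + C1*exp(-5*x) + C2*exp(2*x).
Apply the initial conditions: w(0) = 11/25 + C1 + C2 = 4 and w'(0) = -1/5 - 5*C1 + 2*C2 = 2. Solving gives C1 = 123/175, C2 = 20/7.

w = 11/25 - x/5 + 20*exp(2*x)/7 + 123*exp(-5*x)/175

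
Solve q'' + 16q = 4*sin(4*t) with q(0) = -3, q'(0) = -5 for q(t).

q = -3*cos(4*t) - 9*sin(4*t)/8 - t*cos(4*t)/2

Characteristic equation r² + 16 = 0 has discriminant (0)² - 4·(16) = -64 < 0, so r = ± 4i.
Hence q_h = C1*cos(4*t) + C2*sin(4*t).
Since ±4i are characteristic roots, multiply the trial by t. Try q_p = t*(A*cos(4*t) + B*sin(4*t)). Substituting and equating the coefficients of cos(4t) and sin(4t) gives A = -1/2, B = 0, so q_p = -t*cos(4*t)/2.
General solution: q = C1*cos(4*t) + C2*sin(4*t) - t*cos(4*t)/2.
Apply the initial conditions: q(0) = C1 = -3 and q'(0) = -1/2 + 4*C2 = -5. Solving gives C1 = -3, C2 = -9/8.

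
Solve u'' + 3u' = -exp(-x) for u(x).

u = C2 + exp(-x)/2 + C1*exp(-3*x)

Characteristic equation r² + 3r = 0 factors as (r + 3)r = 0, so r = -3, 0.
Hence u_h = C1*exp(-3*x) + C2.
Try u_p = A*exp(-x). Substituting into the equation and dividing by exp(-x) gives A = 1/2, so u_p = exp(-x)/2.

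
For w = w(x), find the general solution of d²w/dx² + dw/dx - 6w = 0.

Characteristic equation r² + r - 6 = 0 factors as (r - 2)(r + 3) = 0, so r = 2, -3.
Hence w_h = C1*exp(2*x) + C2*exp(-3*x).

w = C1*exp(2*x) + C2*exp(-3*x)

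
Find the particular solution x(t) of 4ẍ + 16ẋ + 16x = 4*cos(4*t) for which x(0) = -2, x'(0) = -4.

Divide through by 4: x'' + 4x' + 4x = cos(4*t).
Characteristic equation r² + 4r + 4 = 0 has discriminant (4)² - 4·(4) = 0, so r = -2 is a repeated root.
Hence x_h = (C1 + C2*t)*exp(-2*t).
Try x_p = A*cos(4*t) + B*sin(4*t). Substituting and equating the coefficients of cos(4t) and sin(4t) gives A = -3/100, B = 1/25, so x_p = -3*cos(4*t)/100 + sin(4*t)/25.
General solution: x = -3*cos(4*t)/100 + sin(4*t)/25 + C1*exp(-2*t) + C2*t*exp(-2*t).
Apply the initial conditions: x(0) = -3/100 + C1 = -2 and x'(0) = 4/25 + C2 - 2*C1 = -4. Solving gives C1 = -197/100, C2 = -81/10.

x = -197*exp(-2*t)/100 - 3*cos(4*t)/100 + sin(4*t)/25 - 81*t*exp(-2*t)/10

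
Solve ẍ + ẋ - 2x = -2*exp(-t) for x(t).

x = C1*exp(-2*t) + C2*exp(t) + exp(-t)

Characteristic equation r² + r - 2 = 0 factors as (r + 2)(r - 1) = 0, so r = -2, 1.
Hence x_h = C1*exp(-2*t) + C2*exp(t).
Try x_p = A*exp(-t). Substituting into the equation and dividing by exp(-t) gives A = 1, so x_p = exp(-t).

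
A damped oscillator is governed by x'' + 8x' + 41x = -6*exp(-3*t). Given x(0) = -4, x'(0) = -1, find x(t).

Characteristic equation r² + 8r + 41 = 0 has discriminant (8)² - 4·(41) = -100 < 0, so r = -4 ± 5i.
Hence x_h = C1*cos(5*t)*exp(-4*t) + C2*exp(-4*t)*sin(5*t).
Try x_p = A*exp(-3*t). Substituting into the equation and dividing by exp(-3*t) gives A = -3/13, so x_p = -3*exp(-3*t)/13.
General solution: x = -3*exp(-3*t)/13 + C1*cos(5*t)*exp(-4*t) + C2*exp(-4*t)*sin(5*t).
Apply the initial conditions: x(0) = -3/13 + C1 = -4 and x'(0) = 9/13 - 4*C1 + 5*C2 = -1. Solving gives C1 = -49/13, C2 = -218/65.

x = -3*exp(-3*t)/13 - 218*exp(-4*t)*sin(5*t)/65 - 49*cos(5*t)*exp(-4*t)/13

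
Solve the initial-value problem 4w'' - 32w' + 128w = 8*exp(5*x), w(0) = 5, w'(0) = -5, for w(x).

w = 2*exp(5*x)/17 - 427*exp(4*x)*sin(4*x)/68 + 83*cos(4*x)*exp(4*x)/17

Divide through by 4: w'' - 8w' + 32w = 2*exp(5*x).
Characteristic equation r² - 8r + 32 = 0 has discriminant (-8)² - 4·(32) = -64 < 0, so r = 4 ± 4i.
Hence w_h = C1*cos(4*x)*exp(4*x) + C2*exp(4*x)*sin(4*x).
Try w_p = A*exp(5*x). Substituting into the equation and dividing by exp(5*x) gives A = 2/17, so w_p = 2*exp(5*x)/17.
General solution: w = 2*exp(5*x)/17 + C1*cos(4*x)*exp(4*x) + C2*exp(4*x)*sin(4*x).
Apply the initial conditions: w(0) = 2/17 + C1 = 5 and w'(0) = 10/17 + 4*C1 + 4*C2 = -5. Solving gives C1 = 83/17, C2 = -427/68.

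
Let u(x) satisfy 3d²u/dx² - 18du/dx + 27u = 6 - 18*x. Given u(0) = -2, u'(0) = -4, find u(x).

Divide through by 3: u'' - 6u' + 9u = 2 - 6*x.
Characteristic equation r² - 6r + 9 = 0 has discriminant (-6)² - 4·(9) = 0, so r = 3 is a repeated root.
Hence u_h = (C1 + C2*x)*exp(3*x).
For the particular solution try u_p = A0 + A1*x. Substituting and matching coefficients of each power of x gives A0 = -2/9, A1 = -2/3, so u_p = -2/9 - 2*x/3.
General solution: u = -2/9 - 2*x/3 + C1*exp(3*x) + C2*x*exp(3*x).
Apply the initial conditions: u(0) = -2/9 + C1 = -2 and u'(0) = -2/3 + C2 + 3*C1 = -4. Solving gives C1 = -16/9, C2 = 2.

u = -2/9 - 16*exp(3*x)/9 - 2*x/3 + 2*x*exp(3*x)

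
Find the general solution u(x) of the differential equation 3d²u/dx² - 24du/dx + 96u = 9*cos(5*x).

u = -120*sin(5*x)/1649 + 21*cos(5*x)/1649 + C1*cos(4*x)*exp(4*x) + C2*exp(4*x)*sin(4*x)

Divide through by 3: u'' - 8u' + 32u = 3*cos(5*x).
Characteristic equation r² - 8r + 32 = 0 has discriminant (-8)² - 4·(32) = -64 < 0, so r = 4 ± 4i.
Hence u_h = C1*cos(4*x)*exp(4*x) + C2*exp(4*x)*sin(4*x).
Try u_p = A*cos(5*x) + B*sin(5*x). Substituting and equating the coefficients of cos(5x) and sin(5x) gives A = 21/1649, B = -120/1649, so u_p = -120*sin(5*x)/1649 + 21*cos(5*x)/1649.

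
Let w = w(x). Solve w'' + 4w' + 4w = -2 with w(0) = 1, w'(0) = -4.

w = -1/2 + 3*exp(-2*x)/2 - x*exp(-2*x)

Characteristic equation r² + 4r + 4 = 0 has discriminant (4)² - 4·(4) = 0, so r = -2 is a repeated root.
Hence w_h = (C1 + C2*x)*exp(-2*x).
For the particular solution try w_p = A0. Substituting and matching coefficients of each power of x gives A0 = -1/2, so w_p = -1/2.
General solution: w = -1/2 + C1*exp(-2*x) + C2*x*exp(-2*x).
Apply the initial conditions: w(0) = -1/2 + C1 = 1 and w'(0) = C2 - 2*C1 = -4. Solving gives C1 = 3/2, C2 = -1.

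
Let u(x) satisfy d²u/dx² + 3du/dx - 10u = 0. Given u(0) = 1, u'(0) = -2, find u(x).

Characteristic equation r² + 3r - 10 = 0 factors as (r - 2)(r + 5) = 0, so r = 2, -5.
Hence u_h = C1*exp(2*x) + C2*exp(-5*x).
Apply the initial conditions: u(0) = C1 + C2 = 1 and u'(0) = -5*C2 + 2*C1 = -2. Solving gives C1 = 3/7, C2 = 4/7.

u = 3*exp(2*x)/7 + 4*exp(-5*x)/7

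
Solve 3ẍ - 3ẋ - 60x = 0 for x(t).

x = C1*exp(-4*t) + C2*exp(5*t)

Divide through by 3: x'' - x' - 20x = 0.
Characteristic equation r² - r - 20 = 0 factors as (r + 4)(r - 5) = 0, so r = -4, 5.
Hence x_h = C1*exp(-4*t) + C2*exp(5*t).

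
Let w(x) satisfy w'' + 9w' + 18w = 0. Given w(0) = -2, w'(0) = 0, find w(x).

w = -4*exp(-3*x) + 2*exp(-6*x)

Characteristic equation r² + 9r + 18 = 0 factors as (r + 3)(r + 6) = 0, so r = -3, -6.
Hence w_h = C1*exp(-3*x) + C2*exp(-6*x).
Apply the initial conditions: w(0) = C1 + C2 = -2 and w'(0) = -6*C2 - 3*C1 = 0. Solving gives C1 = -4, C2 = 2.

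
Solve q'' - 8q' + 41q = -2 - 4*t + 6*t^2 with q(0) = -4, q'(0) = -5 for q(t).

q = -4398/68921 - 68*t/1681 + 6*t**2/41 - 271286*cos(5*t)*exp(4*t)/68921 + 743327*exp(4*t)*sin(5*t)/344605

Characteristic equation r² - 8r + 41 = 0 has discriminant (-8)² - 4·(41) = -100 < 0, so r = 4 ± 5i.
Hence q_h = C1*cos(5*t)*exp(4*t) + C2*exp(4*t)*sin(5*t).
For the particular solution try q_p = A0 + A1*t + A2*t^2. Substituting and matching coefficients of each power of t gives A0 = -4398/68921, A1 = -68/1681, A2 = 6/41, so q_p = -4398/68921 - 68*t/1681 + 6*t^2/41.
General solution: q = -4398/68921 - 68*t/1681 + 6*t^2/41 + C1*cos(5*t)*exp(4*t) + C2*exp(4*t)*sin(5*t).
Apply the initial conditions: q(0) = -4398/68921 + C1 = -4 and q'(0) = -68/1681 + 4*C1 + 5*C2 = -5. Solving gives C1 = -271286/68921, C2 = 743327/344605.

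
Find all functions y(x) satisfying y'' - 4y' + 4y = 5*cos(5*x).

Characteristic equation r² - 4r + 4 = 0 has discriminant (-4)² - 4·(4) = 0, so r = 2 is a repeated root.
Hence y_h = (C1 + C2*x)*exp(2*x).
Try y_p = A*cos(5*x) + B*sin(5*x). Substituting and equating the coefficients of cos(5x) and sin(5x) gives A = -105/841, B = -100/841, so y_p = -105*cos(5*x)/841 - 100*sin(5*x)/841.

y = -105*cos(5*x)/841 - 100*sin(5*x)/841 + C1*exp(2*x) + C2*x*exp(2*x)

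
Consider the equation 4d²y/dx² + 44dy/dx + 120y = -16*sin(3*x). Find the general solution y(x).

y = -14*sin(3*x)/255 + 22*cos(3*x)/255 + C1*exp(-5*x) + C2*exp(-6*x)

Divide through by 4: y'' + 11y' + 30y = -4*sin(3*x).
Characteristic equation r² + 11r + 30 = 0 factors as (r + 5)(r + 6) = 0, so r = -5, -6.
Hence y_h = C1*exp(-5*x) + C2*exp(-6*x).
Try y_p = A*cos(3*x) + B*sin(3*x). Substituting and equating the coefficients of cos(3x) and sin(3x) gives A = 22/255, B = -14/255, so y_p = -14*sin(3*x)/255 + 22*cos(3*x)/255.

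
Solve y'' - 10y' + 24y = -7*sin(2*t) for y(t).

y = -7*cos(2*t)/40 - 7*sin(2*t)/40 + C1*exp(4*t) + C2*exp(6*t)

Characteristic equation r² - 10r + 24 = 0 factors as (r - 4)(r - 6) = 0, so r = 4, 6.
Hence y_h = C1*exp(4*t) + C2*exp(6*t).
Try y_p = A*cos(2*t) + B*sin(2*t). Substituting and equating the coefficients of cos(2t) and sin(2t) gives A = -7/40, B = -7/40, so y_p = -7*cos(2*t)/40 - 7*sin(2*t)/40.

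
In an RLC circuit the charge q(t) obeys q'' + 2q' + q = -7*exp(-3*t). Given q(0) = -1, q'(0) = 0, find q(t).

Characteristic equation r² + 2r + 1 = 0 has discriminant (2)² - 4·(1) = 0, so r = -1 is a repeated root.
Hence q_h = (C1 + C2*t)*exp(-t).
Try q_p = A*exp(-3*t). Substituting into the equation and dividing by exp(-3*t) gives A = -7/4, so q_p = -7*exp(-3*t)/4.
General solution: q = -7*exp(-3*t)/4 + C1*exp(-t) + C2*t*exp(-t).
Apply the initial conditions: q(0) = -7/4 + C1 = -1 and q'(0) = 21/4 + C2 - C1 = 0. Solving gives C1 = 3/4, C2 = -9/2.

q = -7*exp(-3*t)/4 + 3*exp(-t)/4 - 9*t*exp(-t)/2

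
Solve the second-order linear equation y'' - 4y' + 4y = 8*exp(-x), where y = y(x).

Characteristic equation r² - 4r + 4 = 0 has discriminant (-4)² - 4·(4) = 0, so r = 2 is a repeated root.
Hence y_h = (C1 + C2*x)*exp(2*x).
Try y_p = A*exp(-x). Substituting into the equation and dividing by exp(-x) gives A = 8/9, so y_p = 8*exp(-x)/9.

y = 8*exp(-x)/9 + C1*exp(2*x) + C2*x*exp(2*x)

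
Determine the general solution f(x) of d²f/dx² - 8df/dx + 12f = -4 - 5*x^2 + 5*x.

f = -77/216 - 5*x**2/12 - 5*x/36 + C1*exp(2*x) + C2*exp(6*x)

Characteristic equation r² - 8r + 12 = 0 factors as (r - 2)(r - 6) = 0, so r = 2, 6.
Hence f_h = C1*exp(2*x) + C2*exp(6*x).
For the particular solution try f_p = A0 + A1*x + A2*x^2. Substituting and matching coefficients of each power of x gives A0 = -77/216, A1 = -5/36, A2 = -5/12, so f_p = -77/216 - 5*x^2/12 - 5*x/36.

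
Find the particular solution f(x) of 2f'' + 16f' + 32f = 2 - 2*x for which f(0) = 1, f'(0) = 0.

Divide through by 2: f'' + 8f' + 16f = 1 - x.
Characteristic equation r² + 8r + 16 = 0 has discriminant (8)² - 4·(16) = 0, so r = -4 is a repeated root.
Hence f_h = (C1 + C2*x)*exp(-4*x).
For the particular solution try f_p = A0 + A1*x. Substituting and matching coefficients of each power of x gives A0 = 3/32, A1 = -1/16, so f_p = 3/32 - x/16.
General solution: f = 3/32 - x/16 + C1*exp(-4*x) + C2*x*exp(-4*x).
Apply the initial conditions: f(0) = 3/32 + C1 = 1 and f'(0) = -1/16 + C2 - 4*C1 = 0. Solving gives C1 = 29/32, C2 = 59/16.

f = 3/32 - x/16 + 29*exp(-4*x)/32 + 59*x*exp(-4*x)/16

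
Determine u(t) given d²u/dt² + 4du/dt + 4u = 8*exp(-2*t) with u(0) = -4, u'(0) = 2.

u = -4*exp(-2*t) - 6*t*exp(-2*t) + 4*t**2*exp(-2*t)

Characteristic equation r² + 4r + 4 = 0 has discriminant (4)² - 4·(4) = 0, so r = -2 is a repeated root.
Hence u_h = (C1 + C2*t)*exp(-2*t).
Since exp(-2*t) solves the homogeneous equation (r = -2 is a root of multiplicity 2), multiply the trial by t^2. Try u_p = A*t^2*exp(-2*t). Substituting into the equation and dividing by exp(-2*t) gives A = 4, so u_p = 4*t^2*exp(-2*t).
General solution: u = C1*exp(-2*t) + 4*t^2*exp(-2*t) + C2*t*exp(-2*t).
Apply the initial conditions: u(0) = C1 = -4 and u'(0) = C2 - 2*C1 = 2. Solving gives C1 = -4, C2 = -6.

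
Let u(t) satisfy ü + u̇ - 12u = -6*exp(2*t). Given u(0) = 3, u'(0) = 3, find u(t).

u = 5*exp(-4*t)/7 + 9*exp(3*t)/7 + exp(2*t)

Characteristic equation r² + r - 12 = 0 factors as (r - 3)(r + 4) = 0, so r = 3, -4.
Hence u_h = C1*exp(3*t) + C2*exp(-4*t).
Try u_p = A*exp(2*t). Substituting into the equation and dividing by exp(2*t) gives A = 1, so u_p = exp(2*t).
General solution: u = C1*exp(3*t) + C2*exp(-4*t) + exp(2*t).
Apply the initial conditions: u(0) = 1 + C1 + C2 = 3 and u'(0) = 2 - 4*C2 + 3*C1 = 3. Solving gives C1 = 9/7, C2 = 5/7.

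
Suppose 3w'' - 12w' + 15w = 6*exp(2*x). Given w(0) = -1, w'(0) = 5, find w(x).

Divide through by 3: w'' - 4w' + 5w = 2*exp(2*x).
Characteristic equation r² - 4r + 5 = 0 has discriminant (-4)² - 4·(5) = -4 < 0, so r = 2 ± i.
Hence w_h = C1*cos(x)*exp(2*x) + C2*exp(2*x)*sin(x).
Try w_p = A*exp(2*x). Substituting into the equation and dividing by exp(2*x) gives A = 2, so w_p = 2*exp(2*x).
General solution: w = 2*exp(2*x) + C1*cos(x)*exp(2*x) + C2*exp(2*x)*sin(x).
Apply the initial conditions: w(0) = 2 + C1 = -1 and w'(0) = 4 + C2 + 2*C1 = 5. Solving gives C1 = -3, C2 = 7.

w = 2*exp(2*x) - 3*cos(x)*exp(2*x) + 7*exp(2*x)*sin(x)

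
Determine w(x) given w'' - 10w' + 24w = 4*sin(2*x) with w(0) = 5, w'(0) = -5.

w = -62*exp(6*x)/5 + cos(2*x)/10 + sin(2*x)/10 + 173*exp(4*x)/10

Characteristic equation r² - 10r + 24 = 0 factors as (r - 6)(r - 4) = 0, so r = 6, 4.
Hence w_h = C1*exp(6*x) + C2*exp(4*x).
Try w_p = A*cos(2*x) + B*sin(2*x). Substituting and equating the coefficients of cos(2x) and sin(2x) gives A = 1/10, B = 1/10, so w_p = cos(2*x)/10 + sin(2*x)/10.
General solution: w = cos(2*x)/10 + sin(2*x)/10 + C1*exp(6*x) + C2*exp(4*x).
Apply the initial conditions: w(0) = 1/10 + C1 + C2 = 5 and w'(0) = 1/5 + 4*C2 + 6*C1 = -5. Solving gives C1 = -62/5, C2 = 173/10.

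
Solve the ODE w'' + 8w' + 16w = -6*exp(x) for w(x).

Characteristic equation r² + 8r + 16 = 0 has discriminant (8)² - 4·(16) = 0, so r = -4 is a repeated root.
Hence w_h = (C1 + C2*x)*exp(-4*x).
Try w_p = A*exp(x). Substituting into the equation and dividing by exp(x) gives A = -6/25, so w_p = -6*exp(x)/25.

w = -6*exp(x)/25 + C1*exp(-4*x) + C2*x*exp(-4*x)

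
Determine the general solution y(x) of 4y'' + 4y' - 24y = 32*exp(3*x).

y = 4*exp(3*x)/3 + C1*exp(2*x) + C2*exp(-3*x)

Divide through by 4: y'' + y' - 6y = 8*exp(3*x).
Characteristic equation r² + r - 6 = 0 factors as (r - 2)(r + 3) = 0, so r = 2, -3.
Hence y_h = C1*exp(2*x) + C2*exp(-3*x).
Try y_p = A*exp(3*x). Substituting into the equation and dividing by exp(3*x) gives A = 4/3, so y_p = 4*exp(3*x)/3.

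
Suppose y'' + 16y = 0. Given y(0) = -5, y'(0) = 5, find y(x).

Characteristic equation r² + 16 = 0 has discriminant (0)² - 4·(16) = -64 < 0, so r = ± 4i.
Hence y_h = C1*cos(4*x) + C2*sin(4*x).
Apply the initial conditions: y(0) = C1 = -5 and y'(0) = 4*C2 = 5. Solving gives C1 = -5, C2 = 5/4.

y = -5*cos(4*x) + 5*sin(4*x)/4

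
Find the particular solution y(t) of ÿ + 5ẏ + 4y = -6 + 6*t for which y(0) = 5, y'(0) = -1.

Characteristic equation r² + 5r + 4 = 0 factors as (r + 4)(r + 1) = 0, so r = -4, -1.
Hence y_h = C1*exp(-4*t) + C2*exp(-t).
For the particular solution try y_p = A0 + A1*t. Substituting and matching coefficients of each power of t gives A0 = -27/8, A1 = 3/2, so y_p = -27/8 + 3*t/2.
General solution: y = -27/8 + 3*t/2 + C1*exp(-4*t) + C2*exp(-t).
Apply the initial conditions: y(0) = -27/8 + C1 + C2 = 5 and y'(0) = 3/2 - C2 - 4*C1 = -1. Solving gives C1 = -47/24, C2 = 31/3.

y = -27/8 - 47*exp(-4*t)/24 + 3*t/2 + 31*exp(-t)/3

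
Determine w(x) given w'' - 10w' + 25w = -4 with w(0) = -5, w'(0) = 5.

w = -4/25 - 121*exp(5*x)/25 + 146*x*exp(5*x)/5

Characteristic equation r² - 10r + 25 = 0 has discriminant (-10)² - 4·(25) = 0, so r = 5 is a repeated root.
Hence w_h = (C1 + C2*x)*exp(5*x).
For the particular solution try w_p = A0. Substituting and matching coefficients of each power of x gives A0 = -4/25, so w_p = -4/25.
General solution: w = -4/25 + C1*exp(5*x) + C2*x*exp(5*x).
Apply the initial conditions: w(0) = -4/25 + C1 = -5 and w'(0) = C2 + 5*C1 = 5. Solving gives C1 = -121/25, C2 = 146/5.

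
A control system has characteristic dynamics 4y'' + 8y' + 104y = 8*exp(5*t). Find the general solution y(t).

Divide through by 4: y'' + 2y' + 26y = 2*exp(5*t).
Characteristic equation r² + 2r + 26 = 0 has discriminant (2)² - 4·(26) = -100 < 0, so r = -1 ± 5i.
Hence y_h = C1*cos(5*t)*exp(-t) + C2*exp(-t)*sin(5*t).
Try y_p = A*exp(5*t). Substituting into the equation and dividing by exp(5*t) gives A = 2/61, so y_p = 2*exp(5*t)/61.

y = 2*exp(5*t)/61 + C1*cos(5*t)*exp(-t) + C2*exp(-t)*sin(5*t)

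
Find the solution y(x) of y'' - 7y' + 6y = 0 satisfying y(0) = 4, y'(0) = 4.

Characteristic equation r² - 7r + 6 = 0 factors as (r - 6)(r - 1) = 0, so r = 6, 1.
Hence y_h = C1*exp(6*x) + C2*exp(x).
Apply the initial conditions: y(0) = C1 + C2 = 4 and y'(0) = C2 + 6*C1 = 4. Solving gives C1 = 0, C2 = 4.

y = 4*exp(x)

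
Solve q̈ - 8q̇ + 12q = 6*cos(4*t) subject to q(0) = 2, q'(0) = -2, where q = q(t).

q = -69*exp(6*t)/52 - 12*sin(4*t)/65 - 3*cos(4*t)/130 + 67*exp(2*t)/20

Characteristic equation r² - 8r + 12 = 0 factors as (r - 2)(r - 6) = 0, so r = 2, 6.
Hence q_h = C1*exp(2*t) + C2*exp(6*t).
Try q_p = A*cos(4*t) + B*sin(4*t). Substituting and equating the coefficients of cos(4t) and sin(4t) gives A = -3/130, B = -12/65, so q_p = -12*sin(4*t)/65 - 3*cos(4*t)/130.
General solution: q = -12*sin(4*t)/65 - 3*cos(4*t)/130 + C1*exp(2*t) + C2*exp(6*t).
Apply the initial conditions: q(0) = -3/130 + C1 + C2 = 2 and q'(0) = -48/65 + 2*C1 + 6*C2 = -2. Solving gives C1 = 67/20, C2 = -69/52.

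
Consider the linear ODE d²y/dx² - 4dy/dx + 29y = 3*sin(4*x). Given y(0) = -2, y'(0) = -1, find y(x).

y = 39*sin(4*x)/425 + 48*cos(4*x)/425 - 898*cos(5*x)*exp(2*x)/425 + 243*exp(2*x)*sin(5*x)/425

Characteristic equation r² - 4r + 29 = 0 has discriminant (-4)² - 4·(29) = -100 < 0, so r = 2 ± 5i.
Hence y_h = C1*cos(5*x)*exp(2*x) + C2*exp(2*x)*sin(5*x).
Try y_p = A*cos(4*x) + B*sin(4*x). Substituting and equating the coefficients of cos(4x) and sin(4x) gives A = 48/425, B = 39/425, so y_p = 39*sin(4*x)/425 + 48*cos(4*x)/425.
General solution: y = 39*sin(4*x)/425 + 48*cos(4*x)/425 + C1*cos(5*x)*exp(2*x) + C2*exp(2*x)*sin(5*x).
Apply the initial conditions: y(0) = 48/425 + C1 = -2 and y'(0) = 156/425 + 2*C1 + 5*C2 = -1. Solving gives C1 = -898/425, C2 = 243/425.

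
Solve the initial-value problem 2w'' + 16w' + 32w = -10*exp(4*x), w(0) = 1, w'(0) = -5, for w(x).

Divide through by 2: w'' + 8w' + 16w = -5*exp(4*x).
Characteristic equation r² + 8r + 16 = 0 has discriminant (8)² - 4·(16) = 0, so r = -4 is a repeated root.
Hence w_h = (C1 + C2*x)*exp(-4*x).
Try w_p = A*exp(4*x). Substituting into the equation and dividing by exp(4*x) gives A = -5/64, so w_p = -5*exp(4*x)/64.
General solution: w = -5*exp(4*x)/64 + C1*exp(-4*x) + C2*x*exp(-4*x).
Apply the initial conditions: w(0) = -5/64 + C1 = 1 and w'(0) = -5/16 + C2 - 4*C1 = -5. Solving gives C1 = 69/64, C2 = -3/8.

w = -5*exp(4*x)/64 + 69*exp(-4*x)/64 - 3*x*exp(-4*x)/8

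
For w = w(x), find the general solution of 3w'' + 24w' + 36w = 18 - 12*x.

Divide through by 3: w'' + 8w' + 12w = 6 - 4*x.
Characteristic equation r² + 8r + 12 = 0 factors as (r + 2)(r + 6) = 0, so r = -2, -6.
Hence w_h = C1*exp(-2*x) + C2*exp(-6*x).
For the particular solution try w_p = A0 + A1*x. Substituting and matching coefficients of each power of x gives A0 = 13/18, A1 = -1/3, so w_p = 13/18 - x/3.

w = 13/18 - x/3 + C1*exp(-2*x) + C2*exp(-6*x)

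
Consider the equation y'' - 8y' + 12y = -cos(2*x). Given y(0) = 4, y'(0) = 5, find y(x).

y = -63*exp(6*x)/80 - cos(2*x)/40 + sin(2*x)/20 + 77*exp(2*x)/16

Characteristic equation r² - 8r + 12 = 0 factors as (r - 6)(r - 2) = 0, so r = 6, 2.
Hence y_h = C1*exp(6*x) + C2*exp(2*x).
Try y_p = A*cos(2*x) + B*sin(2*x). Substituting and equating the coefficients of cos(2x) and sin(2x) gives A = -1/40, B = 1/20, so y_p = -cos(2*x)/40 + sin(2*x)/20.
General solution: y = -cos(2*x)/40 + sin(2*x)/20 + C1*exp(6*x) + C2*exp(2*x).
Apply the initial conditions: y(0) = -1/40 + C1 + C2 = 4 and y'(0) = 1/10 + 2*C2 + 6*C1 = 5. Solving gives C1 = -63/80, C2 = 77/16.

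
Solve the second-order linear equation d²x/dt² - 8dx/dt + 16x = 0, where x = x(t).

x = C1*exp(4*t) + C2*t*exp(4*t)

Characteristic equation r² - 8r + 16 = 0 has discriminant (-8)² - 4·(16) = 0, so r = 4 is a repeated root.
Hence x_h = (C1 + C2*t)*exp(4*t).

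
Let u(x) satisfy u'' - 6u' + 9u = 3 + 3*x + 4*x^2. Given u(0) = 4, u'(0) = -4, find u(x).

Characteristic equation r² - 6r + 9 = 0 has discriminant (-6)² - 4·(9) = 0, so r = 3 is a repeated root.
Hence u_h = (C1 + C2*x)*exp(3*x).
For the particular solution try u_p = A0 + A1*x + A2*x^2. Substituting and matching coefficients of each power of x gives A0 = 23/27, A1 = 25/27, A2 = 4/9, so u_p = 23/27 + 4*x^2/9 + 25*x/27.
General solution: u = 23/27 + 4*x^2/9 + 25*x/27 + C1*exp(3*x) + C2*x*exp(3*x).
Apply the initial conditions: u(0) = 23/27 + C1 = 4 and u'(0) = 25/27 + C2 + 3*C1 = -4. Solving gives C1 = 85/27, C2 = -388/27.

u = 23/27 + 4*x**2/9 + 25*x/27 + 85*exp(3*x)/27 - 388*x*exp(3*x)/27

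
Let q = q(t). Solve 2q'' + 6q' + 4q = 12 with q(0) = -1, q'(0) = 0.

q = 3 - 8*exp(-t) + 4*exp(-2*t)

Divide through by 2: q'' + 3q' + 2q = 6.
Characteristic equation r² + 3r + 2 = 0 factors as (r + 1)(r + 2) = 0, so r = -1, -2.
Hence q_h = C1*exp(-t) + C2*exp(-2*t).
For the particular solution try q_p = A0. Substituting and matching coefficients of each power of t gives A0 = 3, so q_p = 3.
General solution: q = 3 + C1*exp(-t) + C2*exp(-2*t).
Apply the initial conditions: q(0) = 3 + C1 + C2 = -1 and q'(0) = -C1 - 2*C2 = 0. Solving gives C1 = -8, C2 = 4.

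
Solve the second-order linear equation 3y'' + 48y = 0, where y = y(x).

y = C1*cos(4*x) + C2*sin(4*x)

Divide through by 3: y'' + 16y = 0.
Characteristic equation r² + 16 = 0 has discriminant (0)² - 4·(16) = -64 < 0, so r = ± 4i.
Hence y_h = C1*cos(4*x) + C2*sin(4*x).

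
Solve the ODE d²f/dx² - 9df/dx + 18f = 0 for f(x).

Characteristic equation r² - 9r + 18 = 0 factors as (r - 3)(r - 6) = 0, so r = 3, 6.
Hence f_h = C1*exp(3*x) + C2*exp(6*x).

f = C1*exp(3*x) + C2*exp(6*x)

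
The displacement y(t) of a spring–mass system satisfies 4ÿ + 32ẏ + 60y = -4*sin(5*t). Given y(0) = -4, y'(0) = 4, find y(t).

Divide through by 4: y'' + 8y' + 15y = -sin(5*t).
Characteristic equation r² + 8r + 15 = 0 factors as (r + 5)(r + 3) = 0, so r = -5, -3.
Hence y_h = C1*exp(-5*t) + C2*exp(-3*t).
Try y_p = A*cos(5*t) + B*sin(5*t). Substituting and equating the coefficients of cos(5t) and sin(5t) gives A = 2/85, B = 1/170, so y_p = sin(5*t)/170 + 2*cos(5*t)/85.
General solution: y = sin(5*t)/170 + 2*cos(5*t)/85 + C1*exp(-5*t) + C2*exp(-3*t).
Apply the initial conditions: y(0) = 2/85 + C1 + C2 = -4 and y'(0) = 1/34 - 5*C1 - 3*C2 = 4. Solving gives C1 = 81/20, C2 = -549/68.

y = -549*exp(-3*t)/68 + sin(5*t)/170 + 2*cos(5*t)/85 + 81*exp(-5*t)/20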